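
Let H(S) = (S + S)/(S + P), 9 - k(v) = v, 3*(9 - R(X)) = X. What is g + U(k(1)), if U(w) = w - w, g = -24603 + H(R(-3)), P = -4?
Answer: -73799/3 ≈ -24600.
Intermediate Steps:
R(X) = 9 - X/3
k(v) = 9 - v
H(S) = 2*S/(-4 + S) (H(S) = (S + S)/(S - 4) = (2*S)/(-4 + S) = 2*S/(-4 + S))
g = -73799/3 (g = -24603 + 2*(9 - ⅓*(-3))/(-4 + (9 - ⅓*(-3))) = -24603 + 2*(9 + 1)/(-4 + (9 + 1)) = -24603 + 2*10/(-4 + 10) = -24603 + 2*10/6 = -24603 + 2*10*(⅙) = -24603 + 10/3 = -73799/3 ≈ -24600.)
U(w) = 0
g + U(k(1)) = -73799/3 + 0 = -73799/3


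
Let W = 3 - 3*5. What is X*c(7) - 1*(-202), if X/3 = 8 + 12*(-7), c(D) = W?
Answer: 2938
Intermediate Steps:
W = -12 (W = 3 - 15 = -12)
c(D) = -12
X = -228 (X = 3*(8 + 12*(-7)) = 3*(8 - 84) = 3*(-76) = -228)
X*c(7) - 1*(-202) = -228*(-12) - 1*(-202) = 2736 + 202 = 2938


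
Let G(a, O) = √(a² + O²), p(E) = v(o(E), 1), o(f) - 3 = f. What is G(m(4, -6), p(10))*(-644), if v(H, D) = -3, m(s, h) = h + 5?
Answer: -644*√10 ≈ -2036.5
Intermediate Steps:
o(f) = 3 + f
m(s, h) = 5 + h
p(E) = -3
G(a, O) = √(O² + a²)
G(m(4, -6), p(10))*(-644) = √((-3)² + (5 - 6)²)*(-644) = √(9 + (-1)²)*(-644) = √(9 + 1)*(-644) = √10*(-644) = -644*√10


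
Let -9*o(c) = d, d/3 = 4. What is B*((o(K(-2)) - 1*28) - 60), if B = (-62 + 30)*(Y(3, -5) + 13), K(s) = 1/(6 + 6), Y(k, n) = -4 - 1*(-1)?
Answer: 85760/3 ≈ 28587.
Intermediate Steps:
Y(k, n) = -3 (Y(k, n) = -4 + 1 = -3)
K(s) = 1/12
d = 12 (d = 3*4 = 12)
o(c) = -4/3 (o(c) = -⅑*12 = -4/3)
B = -320 (B = (-62 + 30)*(-3 + 13) = -32*10 = -320)
B*((o(K(-2)) - 1*28) - 60) = -320*((-4/3 - 1*28) - 60) = -320*((-4/3 - 28) - 60) = -320*(-88/3 - 60) = -320*(-268/3) = 85760/3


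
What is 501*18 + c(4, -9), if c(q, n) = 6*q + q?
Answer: 9046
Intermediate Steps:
c(q, n) = 7*q
501*18 + c(4, -9) = 501*18 + 7*4 = 9018 + 28 = 9046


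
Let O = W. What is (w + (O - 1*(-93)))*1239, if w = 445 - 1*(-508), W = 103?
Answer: 1423611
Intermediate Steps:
O = 103
w = 953 (w = 445 + 508 = 953)
(w + (O - 1*(-93)))*1239 = (953 + (103 - 1*(-93)))*1239 = (953 + (103 + 93))*1239 = (953 + 196)*1239 = 1149*1239 = 1423611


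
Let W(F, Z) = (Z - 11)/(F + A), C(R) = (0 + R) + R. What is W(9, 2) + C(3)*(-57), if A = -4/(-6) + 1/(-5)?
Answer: -48699/142 ≈ -342.95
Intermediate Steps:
A = 7/15 (A = -4*(-1/6) + 1*(-1/5) = 2/3 - 1/5 = 7/15 ≈ 0.46667)
C(R) = 2*R (C(R) = R + R = 2*R)
W(F, Z) = (-11 + Z)/(7/15 + F) (W(F, Z) = (Z - 11)/(F + 7/15) = (-11 + Z)/(7/15 + F))
W(9, 2) + C(3)*(-57) = 15*(-11 + 2)/(7 + 15*9) + (2*3)*(-57) = 15*(-9)/(7 + 135) + 6*(-57) = 15*(-9)/142 - 342 = 15*(1/142)*(-9) - 342 = -135/142 - 342 = -48699/142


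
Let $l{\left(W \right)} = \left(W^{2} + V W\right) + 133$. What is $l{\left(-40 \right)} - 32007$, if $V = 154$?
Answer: $-36434$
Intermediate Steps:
$l{\left(W \right)} = 133 + W^{2} + 154 W$ ($l{\left(W \right)} = \left(W^{2} + 154 W\right) + 133 = 133 + W^{2} + 154 W$)
$l{\left(-40 \right)} - 32007 = \left(133 + \left(-40\right)^{2} + 154 \left(-40\right)\right) - 32007 = \left(133 + 1600 - 6160\right) - 32007 = -4427 - 32007 = -36434$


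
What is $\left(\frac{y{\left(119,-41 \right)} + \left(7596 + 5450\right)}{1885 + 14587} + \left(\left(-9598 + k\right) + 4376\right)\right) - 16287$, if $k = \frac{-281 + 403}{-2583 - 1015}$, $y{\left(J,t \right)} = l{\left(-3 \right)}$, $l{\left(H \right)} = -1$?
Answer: $- \frac{637356486989}{29633128} \approx -21508.0$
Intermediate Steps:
$y{\left(J,t \right)} = -1$
$k = - \frac{61}{1799}$ ($k = \frac{122}{-3598} = 122 \left(- \frac{1}{3598}\right) = - \frac{61}{1799} \approx -0.033908$)
$\left(\frac{y{\left(119,-41 \right)} + \left(7596 + 5450\right)}{1885 + 14587} + \left(\left(-9598 + k\right) + 4376\right)\right) - 16287 = \left(\frac{-1 + \left(7596 + 5450\right)}{1885 + 14587} + \left(\left(-9598 - \frac{61}{1799}\right) + 4376\right)\right) - 16287 = \left(\frac{-1 + 13046}{16472} + \left(- \frac{17266863}{1799} + 4376\right)\right) - 16287 = \left(13045 \cdot \frac{1}{16472} - \frac{9394439}{1799}\right) - 16287 = \left(\frac{13045}{16472} - \frac{9394439}{1799}\right) - 16287 = - \frac{154721731253}{29633128} - 16287 = - \frac{637356486989}{29633128}$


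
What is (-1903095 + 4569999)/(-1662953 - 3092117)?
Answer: -1333452/2377535 ≈ -0.56085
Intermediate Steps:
(-1903095 + 4569999)/(-1662953 - 3092117) = 2666904/(-4755070) = 2666904*(-1/4755070) = -1333452/2377535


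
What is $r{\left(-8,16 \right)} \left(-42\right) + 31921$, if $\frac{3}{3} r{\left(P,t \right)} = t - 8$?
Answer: $31585$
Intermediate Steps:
$r{\left(P,t \right)} = -8 + t$ ($r{\left(P,t \right)} = t - 8 = -8 + t$)
$r{\left(-8,16 \right)} \left(-42\right) + 31921 = \left(-8 + 16\right) \left(-42\right) + 31921 = 8 \left(-42\right) + 31921 = -336 + 31921 = 31585$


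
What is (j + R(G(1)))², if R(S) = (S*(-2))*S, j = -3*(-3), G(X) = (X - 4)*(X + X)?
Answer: 3969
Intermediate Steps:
G(X) = 2*X*(-4 + X) (G(X) = (-4 + X)*(2*X) = 2*X*(-4 + X))
j = 9
R(S) = -2*S² (R(S) = (-2*S)*S = -2*S²)
(j + R(G(1)))² = (9 - 2*4*(-4 + 1)²)² = (9 - 2*(2*1*(-3))²)² = (9 - 2*(-6)²)² = (9 - 2*36)² = (9 - 72)² = (-63)² = 3969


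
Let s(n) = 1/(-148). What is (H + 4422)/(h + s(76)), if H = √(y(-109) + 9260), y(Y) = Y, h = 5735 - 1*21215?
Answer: -654456/2291041 - 148*√9151/2291041 ≈ -0.29184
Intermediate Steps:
h = -15480 (h = 5735 - 21215 = -15480)
s(n) = -1/148
H = √9151 (H = √(-109 + 9260) = √9151 ≈ 95.661)
(H + 4422)/(h + s(76)) = (√9151 + 4422)/(-15480 - 1/148) = (4422 + √9151)/(-2291041/148) = (4422 + √9151)*(-148/2291041) = -654456/2291041 - 148*√9151/2291041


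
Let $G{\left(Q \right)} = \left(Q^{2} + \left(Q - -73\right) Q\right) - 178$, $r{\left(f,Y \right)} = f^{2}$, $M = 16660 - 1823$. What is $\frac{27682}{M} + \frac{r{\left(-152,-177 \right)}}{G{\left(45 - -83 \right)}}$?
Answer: $\frac{751805518}{311087379} \approx 2.4167$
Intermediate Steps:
$M = 14837$ ($M = 16660 - 1823 = 14837$)
$G{\left(Q \right)} = -178 + Q^{2} + Q \left(73 + Q\right)$ ($G{\left(Q \right)} = \left(Q^{2} + \left(Q + 73\right) Q\right) - 178 = \left(Q^{2} + \left(73 + Q\right) Q\right) - 178 = \left(Q^{2} + Q \left(73 + Q\right)\right) - 178 = -178 + Q^{2} + Q \left(73 + Q\right)$)
$\frac{27682}{M} + \frac{r{\left(-152,-177 \right)}}{G{\left(45 - -83 \right)}} = \frac{27682}{14837} + \frac{\left(-152\right)^{2}}{-178 + 2 \left(45 - -83\right)^{2} + 73 \left(45 - -83\right)} = 27682 \cdot \frac{1}{14837} + \frac{23104}{-178 + 2 \left(45 + 83\right)^{2} + 73 \left(45 + 83\right)} = \frac{27682}{14837} + \frac{23104}{-178 + 2 \cdot 128^{2} + 73 \cdot 128} = \frac{27682}{14837} + \frac{23104}{-178 + 2 \cdot 16384 + 9344} = \frac{27682}{14837} + \frac{23104}{-178 + 32768 + 9344} = \frac{27682}{14837} + \frac{23104}{41934} = \frac{27682}{14837} + 23104 \cdot \frac{1}{41934} = \frac{27682}{14837} + \frac{11552}{20967} = \frac{751805518}{311087379}$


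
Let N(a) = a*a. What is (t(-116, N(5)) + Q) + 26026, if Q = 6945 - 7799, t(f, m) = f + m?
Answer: 25081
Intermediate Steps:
N(a) = a**2
Q = -854
(t(-116, N(5)) + Q) + 26026 = ((-116 + 5**2) - 854) + 26026 = ((-116 + 25) - 854) + 26026 = (-91 - 854) + 26026 = -945 + 26026 = 25081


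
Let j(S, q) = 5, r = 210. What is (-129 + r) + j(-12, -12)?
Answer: 86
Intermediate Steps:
(-129 + r) + j(-12, -12) = (-129 + 210) + 5 = 81 + 5 = 86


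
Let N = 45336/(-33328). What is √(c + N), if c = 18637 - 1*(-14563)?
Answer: √576180850478/4166 ≈ 182.20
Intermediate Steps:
N = -5667/4166 (N = 45336*(-1/33328) = -5667/4166 ≈ -1.3603)
c = 33200 (c = 18637 + 14563 = 33200)
√(c + N) = √(33200 - 5667/4166) = √(138305533/4166) = √576180850478/4166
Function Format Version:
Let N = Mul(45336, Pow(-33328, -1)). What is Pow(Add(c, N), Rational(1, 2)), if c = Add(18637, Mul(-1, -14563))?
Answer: Mul(Rational(1, 4166), Pow(576180850478, Rational(1, 2))) ≈ 182.20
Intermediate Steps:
N = Rational(-5667, 4166) (N = Mul(45336, Rational(-1, 33328)) = Rational(-5667, 4166) ≈ -1.3603)
c = 33200 (c = Add(18637, 14563) = 33200)
Pow(Add(c, N), Rational(1, 2)) = Pow(Add(33200, Rational(-5667, 4166)), Rational(1, 2)) = Pow(Rational(138305533, 4166), Rational(1, 2)) = Mul(Rational(1, 4166), Pow(576180850478, Rational(1, 2)))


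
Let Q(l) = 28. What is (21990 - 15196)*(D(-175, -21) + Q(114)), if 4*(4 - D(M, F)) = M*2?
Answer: 811883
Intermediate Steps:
D(M, F) = 4 - M/2 (D(M, F) = 4 - M*2/4 = 4 - M/2)
(21990 - 15196)*(D(-175, -21) + Q(114)) = (21990 - 15196)*((4 - 1/2*(-175)) + 28) = 6794*((4 + 175/2) + 28) = 6794*(183/2 + 28) = 6794*(239/2) = 811883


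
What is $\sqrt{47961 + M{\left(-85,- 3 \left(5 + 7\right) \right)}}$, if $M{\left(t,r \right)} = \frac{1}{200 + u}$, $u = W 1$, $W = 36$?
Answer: $\frac{\sqrt{667809023}}{118} \approx 219.0$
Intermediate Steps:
$u = 36$ ($u = 36 \cdot 1 = 36$)
$M{\left(t,r \right)} = \frac{1}{236}$ ($M{\left(t,r \right)} = \frac{1}{200 + 36} = \frac{1}{236}$)
$\sqrt{47961 + M{\left(-85,- 3 \left(5 + 7\right) \right)}} = \sqrt{47961 + \frac{1}{236}} = \sqrt{\frac{11318797}{236}} = \frac{\sqrt{667809023}}{118}$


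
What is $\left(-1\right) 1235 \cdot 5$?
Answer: $-6175$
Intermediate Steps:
$\left(-1\right) 1235 \cdot 5 = \left(-1235\right) 5 = -6175$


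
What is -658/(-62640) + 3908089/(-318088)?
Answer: -7643543533/622657260 ≈ -12.276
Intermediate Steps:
-658/(-62640) + 3908089/(-318088) = -658*(-1/62640) + 3908089*(-1/318088) = 329/31320 - 3908089/318088 = -7643543533/622657260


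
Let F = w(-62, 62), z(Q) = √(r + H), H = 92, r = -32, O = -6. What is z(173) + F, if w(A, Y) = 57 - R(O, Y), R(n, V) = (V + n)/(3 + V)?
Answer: 3649/65 + 2*√15 ≈ 63.884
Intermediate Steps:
R(n, V) = (V + n)/(3 + V)
z(Q) = 2*√15 (z(Q) = √(-32 + 92) = √60 = 2*√15)
w(A, Y) = 57 - (-6 + Y)/(3 + Y) (w(A, Y) = 57 - (Y - 6)/(3 + Y) = 57 - (-6 + Y)/(3 + Y))
F = 3649/65 (F = (177 + 56*62)/(3 + 62) = (177 + 3472)/65 = (1/65)*3649 = 3649/65 ≈ 56.138)
z(173) + F = 2*√15 + 3649/65 = 3649/65 + 2*√15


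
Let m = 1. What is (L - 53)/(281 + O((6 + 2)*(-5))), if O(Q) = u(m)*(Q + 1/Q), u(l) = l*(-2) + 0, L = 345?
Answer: 5840/7221 ≈ 0.80875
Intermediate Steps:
u(l) = -2*l (u(l) = -2*l + 0 = -2*l)
O(Q) = -2*Q - 2/Q (O(Q) = (-2*1)*(Q + 1/Q) = -2*(Q + 1/Q) = -2*Q - 2/Q)
(L - 53)/(281 + O((6 + 2)*(-5))) = (345 - 53)/(281 + (-2*(6 + 2)*(-5) - 2*(-1/(5*(6 + 2))))) = 292/(281 + (-16*(-5) - 2/(8*(-5)))) = 292/(281 + (-2*(-40) - 2/(-40))) = 292/(281 + (80 - 2*(-1/40))) = 292/(281 + (80 + 1/20)) = 292/(281 + 1601/20) = 292/(7221/20) = 292*(20/7221) = 5840/7221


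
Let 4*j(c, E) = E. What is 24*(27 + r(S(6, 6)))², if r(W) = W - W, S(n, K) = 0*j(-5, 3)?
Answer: 17496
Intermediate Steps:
j(c, E) = E/4
S(n, K) = 0 (S(n, K) = 0*((¼)*3) = 0*(¾) = 0)
r(W) = 0
24*(27 + r(S(6, 6)))² = 24*(27 + 0)² = 24*27² = 24*729 = 17496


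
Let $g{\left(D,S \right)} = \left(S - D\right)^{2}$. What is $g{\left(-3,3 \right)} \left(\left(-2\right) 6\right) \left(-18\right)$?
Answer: $7776$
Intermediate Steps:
$g{\left(-3,3 \right)} \left(\left(-2\right) 6\right) \left(-18\right) = \left(-3 - 3\right)^{2} \left(\left(-2\right) 6\right) \left(-18\right) = \left(-3 - 3\right)^{2} \left(-12\right) \left(-18\right) = \left(-6\right)^{2} \left(-12\right) \left(-18\right) = 36 \left(-12\right) \left(-18\right) = \left(-432\right) \left(-18\right) = 7776$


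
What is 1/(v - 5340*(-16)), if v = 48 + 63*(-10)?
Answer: 1/84858 ≈ 1.1784e-5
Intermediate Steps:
v = -582 (v = 48 - 630 = -582)
1/(v - 5340*(-16)) = 1/(-582 - 5340*(-16)) = 1/(-582 + 85440) = 1/84858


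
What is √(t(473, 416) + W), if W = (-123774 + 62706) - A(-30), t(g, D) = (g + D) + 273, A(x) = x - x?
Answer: I*√59906 ≈ 244.76*I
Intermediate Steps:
A(x) = 0
t(g, D) = 273 + D + g (t(g, D) = (D + g) + 273 = 273 + D + g)
W = -61068 (W = (-123774 + 62706) - 1*0 = -61068 + 0 = -61068)
√(t(473, 416) + W) = √((273 + 416 + 473) - 61068) = √(1162 - 61068) = √(-59906) = I*√59906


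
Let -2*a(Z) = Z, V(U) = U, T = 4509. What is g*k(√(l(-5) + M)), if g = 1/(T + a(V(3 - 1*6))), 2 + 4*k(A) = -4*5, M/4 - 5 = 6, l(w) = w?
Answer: -11/9021 ≈ -0.0012194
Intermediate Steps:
M = 44 (M = 20 + 4*6 = 20 + 24 = 44)
k(A) = -11/2 (k(A) = -½ + (-4*5)/4 = -½ + (¼)*(-20) = -½ - 5 = -11/2)
a(Z) = -Z/2
g = 2/9021 (g = 1/(4509 - (3 - 1*6)/2) = 1/(4509 - (3 - 6)/2) = 1/(4509 - ½*(-3)) = 1/(4509 + 3/2) = 1/(9021/2) = 2/9021 ≈ 0.00022170)
g*k(√(l(-5) + M)) = (2/9021)*(-11/2) = -11/9021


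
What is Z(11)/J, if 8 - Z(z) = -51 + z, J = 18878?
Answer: 24/9439 ≈ 0.0025426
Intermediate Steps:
Z(z) = 59 - z (Z(z) = 8 - (-51 + z) = 8 + (51 - z) = 59 - z)
Z(11)/J = (59 - 1*11)/18878 = (59 - 11)*(1/18878) = 48*(1/18878) = 24/9439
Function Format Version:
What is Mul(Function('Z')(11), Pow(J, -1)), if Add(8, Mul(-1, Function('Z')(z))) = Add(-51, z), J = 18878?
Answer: Rational(24, 9439) ≈ 0.0025426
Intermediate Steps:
Function('Z')(z) = Add(59, Mul(-1, z)) (Function('Z')(z) = Add(8, Mul(-1, Add(-51, z))) = Add(8, Add(51, Mul(-1, z))) = Add(59, Mul(-1, z)))
Mul(Function('Z')(11), Pow(J, -1)) = Mul(Add(59, Mul(-1, 11)), Pow(18878, -1)) = Mul(Add(59, -11), Rational(1, 18878)) = Mul(48, Rational(1, 18878)) = Rational(24, 9439)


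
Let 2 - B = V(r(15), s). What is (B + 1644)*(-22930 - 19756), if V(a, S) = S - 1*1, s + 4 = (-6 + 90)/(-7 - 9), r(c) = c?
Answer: -141397375/2 ≈ -7.0699e+7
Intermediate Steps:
s = -37/4 (s = -4 + (-6 + 90)/(-7 - 9) = -4 + 84/(-16) = -4 + 84*(-1/16) = -4 - 21/4 = -37/4 ≈ -9.2500)
V(a, S) = -1 + S (V(a, S) = S - 1 = -1 + S)
B = 49/4 (B = 2 - (-1 - 37/4) = 2 - 1*(-41/4) = 2 + 41/4 = 49/4 ≈ 12.250)
(B + 1644)*(-22930 - 19756) = (49/4 + 1644)*(-22930 - 19756) = (6625/4)*(-42686) = -141397375/2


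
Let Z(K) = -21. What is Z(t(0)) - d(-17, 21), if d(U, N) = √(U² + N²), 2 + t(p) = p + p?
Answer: -21 - √730 ≈ -48.018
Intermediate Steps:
t(p) = -2 + 2*p (t(p) = -2 + (p + p) = -2 + 2*p)
d(U, N) = √(N² + U²)
Z(t(0)) - d(-17, 21) = -21 - √(21² + (-17)²) = -21 - √(441 + 289) = -21 - √730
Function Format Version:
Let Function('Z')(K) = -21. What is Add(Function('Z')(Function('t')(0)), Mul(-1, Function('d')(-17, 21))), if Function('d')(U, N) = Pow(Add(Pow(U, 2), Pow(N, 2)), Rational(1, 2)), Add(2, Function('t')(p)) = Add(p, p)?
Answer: Add(-21, Mul(-1, Pow(730, Rational(1, 2)))) ≈ -48.018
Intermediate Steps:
Function('t')(p) = Add(-2, Mul(2, p)) (Function('t')(p) = Add(-2, Add(p, p)) = Add(-2, Mul(2, p)))
Function('d')(U, N) = Pow(Add(Pow(N, 2), Pow(U, 2)), Rational(1, 2))
Add(Function('Z')(Function('t')(0)), Mul(-1, Function('d')(-17, 21))) = Add(-21, Mul(-1, Pow(Add(Pow(21, 2), Pow(-17, 2)), Rational(1, 2)))) = Add(-21, Mul(-1, Pow(Add(441, 289), Rational(1, 2)))) = Add(-21, Mul(-1, Pow(730, Rational(1, 2))))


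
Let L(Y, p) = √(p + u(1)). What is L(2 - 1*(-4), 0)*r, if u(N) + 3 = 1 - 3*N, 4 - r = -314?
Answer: 318*I*√5 ≈ 711.07*I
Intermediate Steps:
r = 318 (r = 4 - 1*(-314) = 4 + 314 = 318)
u(N) = -2 - 3*N (u(N) = -3 + (1 - 3*N) = -2 - 3*N)
L(Y, p) = √(-5 + p) (L(Y, p) = √(p + (-2 - 3*1)) = √(p + (-2 - 3)) = √(p - 5) = √(-5 + p))
L(2 - 1*(-4), 0)*r = √(-5 + 0)*318 = √(-5)*318 = (I*√5)*318 = 318*I*√5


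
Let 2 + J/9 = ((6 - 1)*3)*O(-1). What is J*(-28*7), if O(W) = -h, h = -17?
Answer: -446292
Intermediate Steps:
O(W) = 17 (O(W) = -1*(-17) = 17)
J = 2277 (J = -18 + 9*(((6 - 1)*3)*17) = -18 + 9*((5*3)*17) = -18 + 9*(15*17) = -18 + 9*255 = -18 + 2295 = 2277)
J*(-28*7) = 2277*(-28*7) = 2277*(-196) = -446292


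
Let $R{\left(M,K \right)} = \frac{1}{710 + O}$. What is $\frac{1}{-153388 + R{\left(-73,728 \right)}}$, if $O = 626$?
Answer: $- \frac{1336}{204926367} \approx -6.5194 \cdot 10^{-6}$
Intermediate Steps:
$R{\left(M,K \right)} = \frac{1}{1336}$ ($R{\left(M,K \right)} = \frac{1}{710 + 626} = \frac{1}{1336}$)
$\frac{1}{-153388 + R{\left(-73,728 \right)}} = \frac{1}{-153388 + \frac{1}{1336}} = \frac{1}{- \frac{204926367}{1336}} = - \frac{1336}{204926367}$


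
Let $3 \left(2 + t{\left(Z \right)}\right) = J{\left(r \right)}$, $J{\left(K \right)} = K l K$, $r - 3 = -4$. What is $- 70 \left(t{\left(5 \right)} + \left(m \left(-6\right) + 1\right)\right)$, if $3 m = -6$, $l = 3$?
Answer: $-840$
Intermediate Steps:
$m = -2$ ($m = \frac{1}{3} \left(-6\right) = -2$)
$r = -1$ ($r = 3 - 4 = -1$)
$J{\left(K \right)} = 3 K^{2}$ ($J{\left(K \right)} = K 3 K = 3 K K = 3 K^{2}$)
$t{\left(Z \right)} = -1$ ($t{\left(Z \right)} = -2 + \frac{3 \left(-1\right)^{2}}{3} = -2 + \frac{3 \cdot 1}{3} = -2 + \frac{1}{3} \cdot 3 = -2 + 1 = -1$)
$- 70 \left(t{\left(5 \right)} + \left(m \left(-6\right) + 1\right)\right) = - 70 \left(-1 + \left(\left(-2\right) \left(-6\right) + 1\right)\right) = - 70 \left(-1 + \left(12 + 1\right)\right) = - 70 \left(-1 + 13\right) = \left(-70\right) 12 = -840$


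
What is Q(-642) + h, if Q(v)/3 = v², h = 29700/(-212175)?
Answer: 1166011824/943 ≈ 1.2365e+6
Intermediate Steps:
h = -132/943 (h = 29700*(-1/212175) = -132/943 ≈ -0.13998)
Q(v) = 3*v²
Q(-642) + h = 3*(-642)² - 132/943 = 3*412164 - 132/943 = 1236492 - 132/943 = 1166011824/943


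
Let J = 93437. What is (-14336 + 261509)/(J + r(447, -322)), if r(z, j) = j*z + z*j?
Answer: -247173/194431 ≈ -1.2713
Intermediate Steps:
r(z, j) = 2*j*z (r(z, j) = j*z + j*z = 2*j*z)
(-14336 + 261509)/(J + r(447, -322)) = (-14336 + 261509)/(93437 + 2*(-322)*447) = 247173/(93437 - 287868) = 247173/(-194431) = 247173*(-1/194431) = -247173/194431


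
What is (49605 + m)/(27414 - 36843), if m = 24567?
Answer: -3532/449 ≈ -7.8664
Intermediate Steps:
(49605 + m)/(27414 - 36843) = (49605 + 24567)/(27414 - 36843) = 74172/(-9429) = 74172*(-1/9429) = -3532/449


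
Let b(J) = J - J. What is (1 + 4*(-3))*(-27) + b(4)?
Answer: 297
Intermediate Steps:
b(J) = 0
(1 + 4*(-3))*(-27) + b(4) = (1 + 4*(-3))*(-27) + 0 = (1 - 12)*(-27) + 0 = -11*(-27) + 0 = 297 + 0 = 297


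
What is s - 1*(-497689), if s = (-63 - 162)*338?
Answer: 421639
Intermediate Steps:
s = -76050 (s = -225*338 = -76050)
s - 1*(-497689) = -76050 - 1*(-497689) = -76050 + 497689 = 421639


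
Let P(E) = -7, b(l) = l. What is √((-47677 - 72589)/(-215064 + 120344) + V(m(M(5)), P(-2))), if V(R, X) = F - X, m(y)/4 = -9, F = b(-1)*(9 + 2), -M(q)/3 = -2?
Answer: I*√23921795/2960 ≈ 1.6524*I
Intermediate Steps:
M(q) = 6 (M(q) = -3*(-2) = 6)
F = -11 (F = -(9 + 2) = -1*11 = -11)
m(y) = -36 (m(y) = 4*(-9) = -36)
V(R, X) = -11 - X
√((-47677 - 72589)/(-215064 + 120344) + V(m(M(5)), P(-2))) = √((-47677 - 72589)/(-215064 + 120344) + (-11 - 1*(-7))) = √(-120266/(-94720) + (-11 + 7)) = √(-120266*(-1/94720) - 4) = √(60133/47360 - 4) = √(-129307/47360) = I*√23921795/2960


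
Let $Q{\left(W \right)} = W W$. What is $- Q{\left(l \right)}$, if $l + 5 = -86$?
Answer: $-8281$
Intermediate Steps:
$l = -91$ ($l = -5 - 86 = -91$)
$Q{\left(W \right)} = W^{2}$
$- Q{\left(l \right)} = - \left(-91\right)^{2} = \left(-1\right) 8281 = -8281$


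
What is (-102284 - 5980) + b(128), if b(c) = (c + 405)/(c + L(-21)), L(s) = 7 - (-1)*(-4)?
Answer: -14182051/131 ≈ -1.0826e+5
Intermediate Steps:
L(s) = 3 (L(s) = 7 - 1*4 = 7 - 4 = 3)
b(c) = (405 + c)/(3 + c) (b(c) = (c + 405)/(c + 3) = (405 + c)/(3 + c))
(-102284 - 5980) + b(128) = (-102284 - 5980) + (405 + 128)/(3 + 128) = -108264 + 533/131 = -14182051/131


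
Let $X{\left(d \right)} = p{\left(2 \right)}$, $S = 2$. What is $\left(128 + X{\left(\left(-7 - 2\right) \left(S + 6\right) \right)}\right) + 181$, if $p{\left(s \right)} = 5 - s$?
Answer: $312$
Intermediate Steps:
$X{\left(d \right)} = 3$ ($X{\left(d \right)} = 5 - 2 = 3$)
$\left(128 + X{\left(\left(-7 - 2\right) \left(S + 6\right) \right)}\right) + 181 = \left(128 + 3\right) + 181 = 131 + 181 = 312$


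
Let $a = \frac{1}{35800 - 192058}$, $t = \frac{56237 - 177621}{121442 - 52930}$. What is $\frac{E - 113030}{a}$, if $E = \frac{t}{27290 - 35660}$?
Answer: $\frac{70334045755815587}{3982260} \approx 1.7662 \cdot 10^{10}$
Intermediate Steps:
$t = - \frac{15173}{8564}$ ($t = - \frac{121384}{68512} = \left(-121384\right) \frac{1}{68512} = - \frac{15173}{8564} \approx -1.7717$)
$E = \frac{15173}{71680680}$ ($E = - \frac{15173}{8564 \left(27290 - 35660\right)} = - \frac{15173}{8564 \left(-8370\right)} = \left(- \frac{15173}{8564}\right) \left(- \frac{1}{8370}\right) = \frac{15173}{71680680} \approx 0.00021167$)
$a = - \frac{1}{156258}$ ($a = \frac{1}{-156258} = - \frac{1}{156258} \approx -6.3997 \cdot 10^{-6}$)
$\frac{E - 113030}{a} = \frac{\frac{15173}{71680680} - 113030}{- \frac{1}{156258}} = \left(\frac{15173}{71680680} - 113030\right) \left(-156258\right) = \left(- \frac{8102067245227}{71680680}\right) \left(-156258\right) = \frac{70334045755815587}{3982260}$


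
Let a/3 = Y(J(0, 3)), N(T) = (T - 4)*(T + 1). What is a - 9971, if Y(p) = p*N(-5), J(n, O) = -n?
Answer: -9971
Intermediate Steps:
N(T) = (1 + T)*(-4 + T) (N(T) = (-4 + T)*(1 + T) = (1 + T)*(-4 + T))
Y(p) = 36*p (Y(p) = p*(-4 + (-5)² - 3*(-5)) = p*(-4 + 25 + 15) = p*36 = 36*p)
a = 0 (a = 3*(36*(-1*0)) = 3*(36*0) = 3*0 = 0)
a - 9971 = 0 - 9971 = -9971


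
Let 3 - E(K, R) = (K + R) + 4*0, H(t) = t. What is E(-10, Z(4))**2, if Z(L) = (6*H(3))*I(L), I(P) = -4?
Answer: 7225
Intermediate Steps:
Z(L) = -72 (Z(L) = (6*3)*(-4) = 18*(-4) = -72)
E(K, R) = 3 - K - R (E(K, R) = 3 - ((K + R) + 4*0) = 3 - ((K + R) + 0) = 3 - (K + R) = 3 + (-K - R) = 3 - K - R)
E(-10, Z(4))**2 = (3 - 1*(-10) - 1*(-72))**2 = (3 + 10 + 72)**2 = 85**2 = 7225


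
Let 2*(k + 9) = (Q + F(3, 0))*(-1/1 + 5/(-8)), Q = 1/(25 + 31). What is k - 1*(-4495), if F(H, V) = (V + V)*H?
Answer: 4019443/896 ≈ 4486.0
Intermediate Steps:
F(H, V) = 2*H*V (F(H, V) = (2*V)*H = 2*H*V)
Q = 1/56 ≈ 0.017857
k = -8077/896 (k = -9 + ((1/56 + 2*3*0)*(-1/1 + 5/(-8)))/2 = -9 + ((1/56 + 0)*(-1*1 + 5*(-⅛)))/2 = -9 + ((-1 - 5/8)/56)/2 = -9 + ((1/56)*(-13/8))/2 = -9 + (½)*(-13/448) = -9 - 13/896 = -8077/896 ≈ -9.0145)
k - 1*(-4495) = -8077/896 - 1*(-4495) = -8077/896 + 4495 = 4019443/896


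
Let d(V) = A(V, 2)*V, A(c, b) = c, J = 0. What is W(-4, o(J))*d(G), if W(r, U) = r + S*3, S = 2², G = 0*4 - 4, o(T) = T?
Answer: 128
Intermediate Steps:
G = -4 (G = 0 - 4 = -4)
S = 4
W(r, U) = 12 + r (W(r, U) = r + 4*3 = r + 12 = 12 + r)
d(V) = V² (d(V) = V*V = V²)
W(-4, o(J))*d(G) = (12 - 4)*(-4)² = 8*16 = 128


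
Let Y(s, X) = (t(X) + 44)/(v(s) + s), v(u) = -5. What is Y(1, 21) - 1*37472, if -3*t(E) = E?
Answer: -149925/4 ≈ -37481.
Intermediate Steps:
t(E) = -E/3
Y(s, X) = (44 - X/3)/(-5 + s) (Y(s, X) = (-X/3 + 44)/(-5 + s) = (44 - X/3)/(-5 + s))
Y(1, 21) - 1*37472 = (132 - 1*21)/(3*(-5 + 1)) - 1*37472 = (⅓)*(132 - 21)/(-4) - 37472 = (⅓)*(-¼)*111 - 37472 = -37/4 - 37472 = -149925/4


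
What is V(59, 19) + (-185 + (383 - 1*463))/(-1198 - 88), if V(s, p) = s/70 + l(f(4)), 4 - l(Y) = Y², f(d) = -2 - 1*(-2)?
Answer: 113626/22505 ≈ 5.0489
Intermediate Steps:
f(d) = 0 (f(d) = -2 + 2 = 0)
l(Y) = 4 - Y²
V(s, p) = 4 + s/70 (V(s, p) = s/70 + (4 - 1*0²) = s/70 + (4 - 1*0) = s/70 + (4 + 0) = s/70 + 4 = 4 + s/70)
V(59, 19) + (-185 + (383 - 1*463))/(-1198 - 88) = (4 + (1/70)*59) + (-185 + (383 - 1*463))/(-1198 - 88) = (4 + 59/70) + (-185 + (383 - 463))/(-1286) = 339/70 + (-185 - 80)*(-1/1286) = 339/70 - 265*(-1/1286) = 339/70 + 265/1286 = 113626/22505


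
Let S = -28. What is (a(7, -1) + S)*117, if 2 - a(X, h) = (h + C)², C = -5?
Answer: -7254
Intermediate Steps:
a(X, h) = 2 - (-5 + h)² (a(X, h) = 2 - (h - 5)² = 2 - (-5 + h)²)
(a(7, -1) + S)*117 = ((2 - (-5 - 1)²) - 28)*117 = ((2 - 1*(-6)²) - 28)*117 = ((2 - 1*36) - 28)*117 = ((2 - 36) - 28)*117 = (-34 - 28)*117 = -62*117 = -7254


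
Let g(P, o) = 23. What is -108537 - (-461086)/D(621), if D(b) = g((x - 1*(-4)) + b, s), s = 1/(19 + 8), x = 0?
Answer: -2035265/23 ≈ -88490.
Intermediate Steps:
s = 1/27 ≈ 0.037037
D(b) = 23
-108537 - (-461086)/D(621) = -108537 - (-461086)/23 = -108537 - 1*(-461086/23) = -108537 + 461086/23 = -2035265/23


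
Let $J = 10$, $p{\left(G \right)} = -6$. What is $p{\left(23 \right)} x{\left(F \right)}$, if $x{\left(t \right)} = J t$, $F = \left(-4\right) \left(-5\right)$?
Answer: $-1200$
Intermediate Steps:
$F = 20$
$x{\left(t \right)} = 10 t$
$p{\left(23 \right)} x{\left(F \right)} = - 6 \cdot 10 \cdot 20 = \left(-6\right) 200 = -1200$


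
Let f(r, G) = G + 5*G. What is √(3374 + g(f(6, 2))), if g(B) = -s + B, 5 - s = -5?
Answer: 4*√211 ≈ 58.103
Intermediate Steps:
s = 10 (s = 5 - 1*(-5) = 5 + 5 = 10)
f(r, G) = 6*G
g(B) = -10 + B (g(B) = -1*10 + B = -10 + B)
√(3374 + g(f(6, 2))) = √(3374 + (-10 + 6*2)) = √(3374 + (-10 + 12)) = √(3374 + 2) = √3376 = 4*√211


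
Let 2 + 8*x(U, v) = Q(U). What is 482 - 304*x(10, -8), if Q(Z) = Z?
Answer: 178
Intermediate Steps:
x(U, v) = -1/4 + U/8
482 - 304*x(10, -8) = 482 - 304*(-1/4 + (1/8)*10) = 482 - 304*(-1/4 + 5/4) = 482 - 304*1 = 482 - 304 = 178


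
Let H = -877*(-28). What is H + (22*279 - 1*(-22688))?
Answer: 53382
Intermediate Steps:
H = 24556
H + (22*279 - 1*(-22688)) = 24556 + (22*279 - 1*(-22688)) = 24556 + (6138 + 22688) = 24556 + 28826 = 53382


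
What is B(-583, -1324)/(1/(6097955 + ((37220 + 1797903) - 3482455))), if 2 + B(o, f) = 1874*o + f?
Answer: -4868394079764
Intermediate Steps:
B(o, f) = -2 + f + 1874*o (B(o, f) = -2 + (1874*o + f) = -2 + (f + 1874*o) = -2 + f + 1874*o)
B(-583, -1324)/(1/(6097955 + ((37220 + 1797903) - 3482455))) = (-2 - 1324 + 1874*(-583))/(1/(6097955 + ((37220 + 1797903) - 3482455))) = (-2 - 1324 - 1092542)/(1/(6097955 + (1835123 - 3482455))) = -1093868/(1/(6097955 - 1647332)) = -1093868/(1/4450623) = -1093868/1/4450623 = -1093868*4450623 = -4868394079764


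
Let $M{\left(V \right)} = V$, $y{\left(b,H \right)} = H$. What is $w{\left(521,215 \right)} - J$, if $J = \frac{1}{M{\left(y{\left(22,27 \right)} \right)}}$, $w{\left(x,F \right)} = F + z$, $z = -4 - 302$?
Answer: $- \frac{2458}{27} \approx -91.037$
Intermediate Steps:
$z = -306$
$w{\left(x,F \right)} = -306 + F$ ($w{\left(x,F \right)} = F - 306 = -306 + F$)
$J = \frac{1}{27} \approx 0.037037$
$w{\left(521,215 \right)} - J = \left(-306 + 215\right) - \frac{1}{27} = -91 - \frac{1}{27} = - \frac{2458}{27}$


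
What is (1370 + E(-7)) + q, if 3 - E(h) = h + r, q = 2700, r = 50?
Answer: 4030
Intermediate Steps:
E(h) = -47 - h (E(h) = 3 - (h + 50) = 3 - (50 + h) = 3 + (-50 - h) = -47 - h)
(1370 + E(-7)) + q = (1370 + (-47 - 1*(-7))) + 2700 = (1370 + (-47 + 7)) + 2700 = (1370 - 40) + 2700 = 1330 + 2700 = 4030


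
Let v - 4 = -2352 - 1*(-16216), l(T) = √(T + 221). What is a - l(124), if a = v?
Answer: 13868 - √345 ≈ 13849.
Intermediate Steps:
l(T) = √(221 + T)
v = 13868 (v = 4 + (-2352 - 1*(-16216)) = 4 + (-2352 + 16216) = 4 + 13864 = 13868)
a = 13868
a - l(124) = 13868 - √(221 + 124) = 13868 - √345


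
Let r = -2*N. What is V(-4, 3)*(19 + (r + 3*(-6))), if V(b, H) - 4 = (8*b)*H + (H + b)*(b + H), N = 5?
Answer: 819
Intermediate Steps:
r = -10 (r = -2*5 = -10)
V(b, H) = 4 + (H + b)² + 8*H*b (V(b, H) = 4 + ((8*b)*H + (H + b)*(b + H)) = 4 + (8*H*b + (H + b)*(H + b)) = 4 + (8*H*b + (H + b)²) = 4 + ((H + b)² + 8*H*b) = 4 + (H + b)² + 8*H*b)
V(-4, 3)*(19 + (r + 3*(-6))) = (4 + (3 - 4)² + 8*3*(-4))*(19 + (-10 + 3*(-6))) = (4 + (-1)² - 96)*(19 + (-10 - 18)) = (4 + 1 - 96)*(19 - 28) = -91*(-9) = 819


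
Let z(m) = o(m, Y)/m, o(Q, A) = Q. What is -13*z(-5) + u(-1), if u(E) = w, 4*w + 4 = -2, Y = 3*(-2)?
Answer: -29/2 ≈ -14.500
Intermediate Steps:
Y = -6
w = -3/2 (w = -1 + (¼)*(-2) = -1 - ½ = -3/2 ≈ -1.5000)
u(E) = -3/2
z(m) = 1 (z(m) = m/m = 1)
-13*z(-5) + u(-1) = -13*1 - 3/2 = -13 - 3/2 = -29/2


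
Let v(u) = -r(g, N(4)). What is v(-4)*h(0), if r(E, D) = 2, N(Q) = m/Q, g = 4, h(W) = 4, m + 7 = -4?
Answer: -8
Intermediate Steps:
m = -11 (m = -7 - 4 = -11)
N(Q) = -11/Q
v(u) = -2 (v(u) = -1*2 = -2)
v(-4)*h(0) = -2*4 = -8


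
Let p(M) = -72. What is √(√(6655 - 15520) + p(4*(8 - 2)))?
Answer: √(-72 + 3*I*√985) ≈ 4.8233 + 9.7603*I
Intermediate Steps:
√(√(6655 - 15520) + p(4*(8 - 2))) = √(√(6655 - 15520) - 72) = √(√(-8865) - 72) = √(3*I*√985 - 72) = √(-72 + 3*I*√985)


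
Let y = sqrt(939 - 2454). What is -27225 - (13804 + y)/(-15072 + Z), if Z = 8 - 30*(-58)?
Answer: -90683024/3331 + I*sqrt(1515)/13324 ≈ -27224.0 + 0.0029213*I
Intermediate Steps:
Z = 1748 (Z = 8 + 1740 = 1748)
y = I*sqrt(1515) (y = sqrt(-1515) = I*sqrt(1515) ≈ 38.923*I)
-27225 - (13804 + y)/(-15072 + Z) = -27225 - (13804 + I*sqrt(1515))/(-15072 + 1748) = -27225 - (13804 + I*sqrt(1515))/(-13324) = -27225 - (13804 + I*sqrt(1515))*(-1)/13324 = -27225 - (-3451/3331 - I*sqrt(1515)/13324) = -27225 + (3451/3331 + I*sqrt(1515)/13324) = -90683024/3331 + I*sqrt(1515)/13324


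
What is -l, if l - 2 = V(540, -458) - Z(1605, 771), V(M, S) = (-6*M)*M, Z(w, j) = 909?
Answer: 1750507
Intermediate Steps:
V(M, S) = -6*M**2
l = -1750507 (l = 2 + (-6*540**2 - 1*909) = 2 + (-6*291600 - 909) = 2 + (-1749600 - 909) = 2 - 1750509 = -1750507)
-l = -1*(-1750507) = 1750507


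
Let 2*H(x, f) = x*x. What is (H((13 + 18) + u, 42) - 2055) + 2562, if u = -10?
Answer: 1455/2 ≈ 727.50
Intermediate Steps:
H(x, f) = x²/2 (H(x, f) = (x*x)/2 = x²/2)
(H((13 + 18) + u, 42) - 2055) + 2562 = (((13 + 18) - 10)²/2 - 2055) + 2562 = ((31 - 10)²/2 - 2055) + 2562 = ((½)*21² - 2055) + 2562 = ((½)*441 - 2055) + 2562 = (441/2 - 2055) + 2562 = -3669/2 + 2562 = 1455/2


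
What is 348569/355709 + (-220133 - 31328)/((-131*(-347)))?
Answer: -73602039816/16169464013 ≈ -4.5519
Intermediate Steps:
348569/355709 + (-220133 - 31328)/((-131*(-347))) = 348569*(1/355709) - 251461/45457 = 348569/355709 - 251461*1/45457 = 348569/355709 - 251461/45457 = -73602039816/16169464013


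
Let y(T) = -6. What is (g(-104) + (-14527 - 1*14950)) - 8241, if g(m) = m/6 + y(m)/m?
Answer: -5886703/156 ≈ -37735.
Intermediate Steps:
g(m) = -6/m + m/6 (g(m) = m/6 - 6/m = -6/m + m/6)
(g(-104) + (-14527 - 1*14950)) - 8241 = ((-6/(-104) + (1/6)*(-104)) + (-14527 - 1*14950)) - 8241 = ((-6*(-1/104) - 52/3) + (-14527 - 14950)) - 8241 = ((3/52 - 52/3) - 29477) - 8241 = (-2695/156 - 29477) - 8241 = -4601107/156 - 8241 = -5886703/156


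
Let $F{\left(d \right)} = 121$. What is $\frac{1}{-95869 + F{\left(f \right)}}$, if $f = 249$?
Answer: $- \frac{1}{95748} \approx -1.0444 \cdot 10^{-5}$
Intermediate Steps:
$\frac{1}{-95869 + F{\left(f \right)}} = \frac{1}{-95869 + 121} = \frac{1}{-95748} = - \frac{1}{95748}$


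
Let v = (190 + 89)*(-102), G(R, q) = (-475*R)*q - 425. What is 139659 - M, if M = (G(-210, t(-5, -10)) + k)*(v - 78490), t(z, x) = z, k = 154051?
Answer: -36910181893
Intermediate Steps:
G(R, q) = -425 - 475*R*q (G(R, q) = -475*R*q - 425 = -425 - 475*R*q)
v = -28458 (v = 279*(-102) = -28458)
M = 36910321552 (M = ((-425 - 475*(-210)*(-5)) + 154051)*(-28458 - 78490) = ((-425 - 498750) + 154051)*(-106948) = (-499175 + 154051)*(-106948) = -345124*(-106948) = 36910321552)
139659 - M = 139659 - 1*36910321552 = 139659 - 36910321552 = -36910181893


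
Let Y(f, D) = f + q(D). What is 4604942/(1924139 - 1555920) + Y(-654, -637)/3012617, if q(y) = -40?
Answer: 13872671009228/1109302819123 ≈ 12.506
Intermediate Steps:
Y(f, D) = -40 + f (Y(f, D) = f - 40 = -40 + f)
4604942/(1924139 - 1555920) + Y(-654, -637)/3012617 = 4604942/(1924139 - 1555920) + (-40 - 654)/3012617 = 4604942/368219 - 694*1/3012617 = 4604942*(1/368219) - 694/3012617 = 4604942/368219 - 694/3012617 = 13872671009228/1109302819123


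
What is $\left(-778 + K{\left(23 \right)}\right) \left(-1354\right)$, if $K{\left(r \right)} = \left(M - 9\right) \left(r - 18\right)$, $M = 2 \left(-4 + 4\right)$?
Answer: $1114342$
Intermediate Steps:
$M = 0$ ($M = 2 \cdot 0 = 0$)
$K{\left(r \right)} = 162 - 9 r$ ($K{\left(r \right)} = \left(0 - 9\right) \left(r - 18\right) = - 9 \left(-18 + r\right) = 162 - 9 r$)
$\left(-778 + K{\left(23 \right)}\right) \left(-1354\right) = \left(-778 + \left(162 - 207\right)\right) \left(-1354\right) = \left(-778 - 45\right) \left(-1354\right) = \left(-823\right) \left(-1354\right) = 1114342$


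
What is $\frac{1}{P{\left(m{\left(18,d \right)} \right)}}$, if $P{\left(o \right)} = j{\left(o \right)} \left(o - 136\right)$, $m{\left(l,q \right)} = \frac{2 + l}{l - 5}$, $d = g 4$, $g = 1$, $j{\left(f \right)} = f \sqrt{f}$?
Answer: $- \frac{169 \sqrt{65}}{349600} \approx -0.0038974$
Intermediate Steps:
$j{\left(f \right)} = f^{\frac{3}{2}}$
$d = 4$ ($d = 1 \cdot 4 = 4$)
$m{\left(l,q \right)} = \frac{2 + l}{-5 + l}$
$P{\left(o \right)} = o^{\frac{3}{2}} \left(-136 + o\right)$ ($P{\left(o \right)} = o^{\frac{3}{2}} \left(o - 136\right) = o^{\frac{3}{2}} \left(-136 + o\right)$)
$\frac{1}{P{\left(m{\left(18,d \right)} \right)}} = \frac{1}{\left(\frac{2 + 18}{-5 + 18}\right)^{\frac{3}{2}} \left(-136 + \frac{2 + 18}{-5 + 18}\right)} = \frac{1}{\left(\frac{1}{13} \cdot 20\right)^{\frac{3}{2}} \left(-136 + \frac{1}{13} \cdot 20\right)} = \frac{1}{\left(\frac{20}{13}\right)^{\frac{3}{2}} \left(-136 + \frac{20}{13}\right)} = \frac{1}{\frac{40 \sqrt{65}}{169} \left(- \frac{1748}{13}\right)} = \frac{1}{\left(- \frac{69920}{2197}\right) \sqrt{65}} = - \frac{169 \sqrt{65}}{349600}$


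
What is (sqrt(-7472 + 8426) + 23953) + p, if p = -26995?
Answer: -3042 + 3*sqrt(106) ≈ -3011.1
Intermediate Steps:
(sqrt(-7472 + 8426) + 23953) + p = (sqrt(-7472 + 8426) + 23953) - 26995 = (sqrt(954) + 23953) - 26995 = (3*sqrt(106) + 23953) - 26995 = (23953 + 3*sqrt(106)) - 26995 = -3042 + 3*sqrt(106)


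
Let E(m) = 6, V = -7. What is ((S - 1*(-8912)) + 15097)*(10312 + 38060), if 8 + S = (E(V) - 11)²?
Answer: 1162185672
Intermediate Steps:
S = 17 (S = -8 + (6 - 11)² = -8 + (-5)² = -8 + 25 = 17)
((S - 1*(-8912)) + 15097)*(10312 + 38060) = ((17 - 1*(-8912)) + 15097)*(10312 + 38060) = ((17 + 8912) + 15097)*48372 = (8929 + 15097)*48372 = 24026*48372 = 1162185672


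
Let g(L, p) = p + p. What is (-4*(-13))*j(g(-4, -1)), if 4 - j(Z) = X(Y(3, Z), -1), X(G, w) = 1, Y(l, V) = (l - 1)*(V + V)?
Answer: 156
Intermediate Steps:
Y(l, V) = 2*V*(-1 + l) (Y(l, V) = (-1 + l)*(2*V) = 2*V*(-1 + l))
g(L, p) = 2*p
j(Z) = 3 (j(Z) = 4 - 1*1 = 4 - 1 = 3)
(-4*(-13))*j(g(-4, -1)) = -4*(-13)*3 = 52*3 = 156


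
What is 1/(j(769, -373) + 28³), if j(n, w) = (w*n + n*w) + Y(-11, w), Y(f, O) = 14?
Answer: -1/551708 ≈ -1.8126e-6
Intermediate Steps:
j(n, w) = 14 + 2*n*w (j(n, w) = (w*n + n*w) + 14 = (n*w + n*w) + 14 = 2*n*w + 14 = 14 + 2*n*w)
1/(j(769, -373) + 28³) = 1/((14 + 2*769*(-373)) + 28³) = 1/((14 - 573674) + 21952) = 1/(-573660 + 21952) = 1/(-551708) = -1/551708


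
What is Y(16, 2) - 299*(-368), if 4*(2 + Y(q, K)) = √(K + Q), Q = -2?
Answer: 110030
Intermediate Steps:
Y(q, K) = -2 + √(-2 + K)/4 (Y(q, K) = -2 + √(K - 2)/4 = -2 + √(-2 + K)/4)
Y(16, 2) - 299*(-368) = (-2 + √(-2 + 2)/4) - 299*(-368) = (-2 + √0/4) + 110032 = (-2 + (¼)*0) + 110032 = (-2 + 0) + 110032 = -2 + 110032 = 110030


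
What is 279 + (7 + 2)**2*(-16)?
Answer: -1017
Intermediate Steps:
279 + (7 + 2)**2*(-16) = 279 + 9**2*(-16) = 279 + 81*(-16) = 279 - 1296 = -1017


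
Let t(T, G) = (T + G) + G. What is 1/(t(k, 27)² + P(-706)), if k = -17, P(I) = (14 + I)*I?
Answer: 1/489921 ≈ 2.0411e-6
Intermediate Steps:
P(I) = I*(14 + I)
t(T, G) = T + 2*G (t(T, G) = (G + T) + G = T + 2*G)
1/(t(k, 27)² + P(-706)) = 1/((-17 + 2*27)² - 706*(14 - 706)) = 1/((-17 + 54)² - 706*(-692)) = 1/(37² + 488552) = 1/(1369 + 488552) = 1/489921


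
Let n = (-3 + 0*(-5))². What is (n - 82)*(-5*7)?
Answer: 2555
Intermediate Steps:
n = 9 (n = (-3 + 0)² = (-3)² = 9)
(n - 82)*(-5*7) = (9 - 82)*(-5*7) = -73*(-35) = 2555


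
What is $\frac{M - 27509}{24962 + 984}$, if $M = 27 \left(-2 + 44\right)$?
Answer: $- \frac{26375}{25946} \approx -1.0165$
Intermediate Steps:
$M = 1134$ ($M = 27 \cdot 42 = 1134$)
$\frac{M - 27509}{24962 + 984} = \frac{1134 - 27509}{24962 + 984} = - \frac{26375}{25946}$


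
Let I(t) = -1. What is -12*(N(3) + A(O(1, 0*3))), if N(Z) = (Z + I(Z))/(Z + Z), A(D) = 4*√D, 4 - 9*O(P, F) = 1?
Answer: -4 - 16*√3 ≈ -31.713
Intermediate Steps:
O(P, F) = ⅓ (O(P, F) = 4/9 - ⅑*1 = 4/9 - ⅑ = ⅓)
N(Z) = (-1 + Z)/(2*Z) (N(Z) = (Z - 1)/(Z + Z) = (-1 + Z)/((2*Z)) = (-1 + Z)*(1/(2*Z)) = (-1 + Z)/(2*Z))
-12*(N(3) + A(O(1, 0*3))) = -12*((½)*(-1 + 3)/3 + 4*√(⅓)) = -12*((½)*(⅓)*2 + 4*(√3/3)) = -12*(⅓ + 4*√3/3) = -4 - 16*√3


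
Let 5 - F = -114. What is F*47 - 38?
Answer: 5555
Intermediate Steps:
F = 119 (F = 5 - 1*(-114) = 5 + 114 = 119)
F*47 - 38 = 119*47 - 38 = 5593 - 38 = 5555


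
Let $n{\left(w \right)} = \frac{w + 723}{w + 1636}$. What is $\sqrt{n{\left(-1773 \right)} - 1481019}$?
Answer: $\frac{i \sqrt{27797101761}}{137} \approx 1217.0 i$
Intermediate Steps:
$n{\left(w \right)} = \frac{723 + w}{1636 + w}$
$\sqrt{n{\left(-1773 \right)} - 1481019} = \sqrt{\frac{723 - 1773}{1636 - 1773} - 1481019} = \sqrt{\frac{1}{-137} \left(-1050\right) - 1481019} = \sqrt{\left(- \frac{1}{137}\right) \left(-1050\right) - 1481019} = \sqrt{\frac{1050}{137} - 1481019} = \sqrt{- \frac{202898553}{137}} = \frac{i \sqrt{27797101761}}{137}$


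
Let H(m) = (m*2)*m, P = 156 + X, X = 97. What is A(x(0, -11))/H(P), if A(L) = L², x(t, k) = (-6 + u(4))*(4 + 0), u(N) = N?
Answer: 32/64009 ≈ 0.00049993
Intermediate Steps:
P = 253 (P = 156 + 97 = 253)
x(t, k) = -8 (x(t, k) = (-6 + 4)*(4 + 0) = -2*4 = -8)
H(m) = 2*m² (H(m) = (2*m)*m = 2*m²)
A(x(0, -11))/H(P) = (-8)²/((2*253²)) = 64/((2*64009)) = 64/128018 = 64*(1/128018) = 32/64009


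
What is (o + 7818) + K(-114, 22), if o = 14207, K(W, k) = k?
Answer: 22047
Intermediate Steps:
(o + 7818) + K(-114, 22) = (14207 + 7818) + 22 = 22025 + 22 = 22047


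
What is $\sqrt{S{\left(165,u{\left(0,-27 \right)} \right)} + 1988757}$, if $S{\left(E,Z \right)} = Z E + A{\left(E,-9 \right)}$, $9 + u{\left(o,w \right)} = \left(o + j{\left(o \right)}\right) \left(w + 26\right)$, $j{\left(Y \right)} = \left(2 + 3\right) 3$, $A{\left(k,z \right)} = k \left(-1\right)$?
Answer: $2 \sqrt{496158} \approx 1408.8$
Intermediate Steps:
$A{\left(k,z \right)} = - k$
$j{\left(Y \right)} = 15$ ($j{\left(Y \right)} = 5 \cdot 3 = 15$)
$u{\left(o,w \right)} = -9 + \left(15 + o\right) \left(26 + w\right)$ ($u{\left(o,w \right)} = -9 + \left(o + 15\right) \left(w + 26\right) = -9 + \left(15 + o\right) \left(26 + w\right)$)
$S{\left(E,Z \right)} = - E + E Z$ ($S{\left(E,Z \right)} = Z E - E = E Z - E = - E + E Z$)
$\sqrt{S{\left(165,u{\left(0,-27 \right)} \right)} + 1988757} = \sqrt{165 \left(-1 + \left(381 + 15 \left(-27\right) + 26 \cdot 0 + 0 \left(-27\right)\right)\right) + 1988757} = \sqrt{165 \left(-1 + \left(381 - 405 + 0 + 0\right)\right) + 1988757} = \sqrt{165 \left(-1 - 24\right) + 1988757} = \sqrt{165 \left(-25\right) + 1988757} = \sqrt{-4125 + 1988757} = \sqrt{1984632} = 2 \sqrt{496158}$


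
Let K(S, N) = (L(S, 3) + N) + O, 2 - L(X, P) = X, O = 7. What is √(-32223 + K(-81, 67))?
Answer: I*√32066 ≈ 179.07*I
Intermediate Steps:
L(X, P) = 2 - X
K(S, N) = 9 + N - S (K(S, N) = ((2 - S) + N) + 7 = (2 + N - S) + 7 = 9 + N - S)
√(-32223 + K(-81, 67)) = √(-32223 + (9 + 67 - 1*(-81))) = √(-32223 + (9 + 67 + 81)) = √(-32223 + 157) = √(-32066) = I*√32066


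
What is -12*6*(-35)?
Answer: 2520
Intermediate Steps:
-12*6*(-35) = -72*(-35) = 2520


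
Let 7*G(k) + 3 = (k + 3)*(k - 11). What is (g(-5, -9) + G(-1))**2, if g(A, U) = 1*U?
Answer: 8100/49 ≈ 165.31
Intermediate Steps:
G(k) = -3/7 + (-11 + k)*(3 + k)/7 (G(k) = -3/7 + ((k + 3)*(k - 11))/7 = -3/7 + ((3 + k)*(-11 + k))/7 = -3/7 + ((-11 + k)*(3 + k))/7 = -3/7 + (-11 + k)*(3 + k)/7)
g(A, U) = U
(g(-5, -9) + G(-1))**2 = (-9 + (-36/7 - 8/7*(-1) + (1/7)*(-1)**2))**2 = (-9 + (-36/7 + 8/7 + (1/7)*1))**2 = (-9 + (-36/7 + 8/7 + 1/7))**2 = (-9 - 27/7)**2 = (-90/7)**2 = 8100/49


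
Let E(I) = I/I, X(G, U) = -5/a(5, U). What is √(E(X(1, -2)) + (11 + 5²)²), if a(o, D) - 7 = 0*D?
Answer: √1297 ≈ 36.014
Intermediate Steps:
a(o, D) = 7 (a(o, D) = 7 + 0*D = 7 + 0 = 7)
X(G, U) = -5/7
E(I) = 1
√(E(X(1, -2)) + (11 + 5²)²) = √(1 + (11 + 5²)²) = √(1 + (11 + 25)²) = √(1 + 36²) = √(1 + 1296) = √1297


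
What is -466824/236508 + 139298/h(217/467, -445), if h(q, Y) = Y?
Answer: -2762735672/8770505 ≈ -315.00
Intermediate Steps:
-466824/236508 + 139298/h(217/467, -445) = -466824/236508 + 139298/(-445) = -466824*1/236508 + 139298*(-1/445) = -38902/19709 - 139298/445 = -2762735672/8770505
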